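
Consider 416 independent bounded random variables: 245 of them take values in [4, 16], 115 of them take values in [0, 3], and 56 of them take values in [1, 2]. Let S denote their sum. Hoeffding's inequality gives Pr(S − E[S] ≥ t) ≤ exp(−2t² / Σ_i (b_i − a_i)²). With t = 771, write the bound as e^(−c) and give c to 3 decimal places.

32.688

Σ(b_i − a_i)² = 245·12² + 115·3² + 56·1² = 36371.
c = 2t² / 36371 = 2·771² / 36371 = 32.6876.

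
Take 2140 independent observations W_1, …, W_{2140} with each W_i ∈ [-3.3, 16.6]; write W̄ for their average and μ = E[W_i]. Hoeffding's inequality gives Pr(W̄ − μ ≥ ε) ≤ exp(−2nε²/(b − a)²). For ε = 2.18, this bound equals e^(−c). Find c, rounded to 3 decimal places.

c = 2nε²/(b − a)² = 2·2140·2.18² / 19.9² = 51.3630.

51.363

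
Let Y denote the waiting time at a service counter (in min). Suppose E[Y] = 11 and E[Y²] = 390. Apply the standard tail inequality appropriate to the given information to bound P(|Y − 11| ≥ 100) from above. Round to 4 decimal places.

0.0269

The first two moments determine the variance, so Chebyshev's inequality is the sharpest standard bound available.
Var(Y) = E[Y²] − (E[Y])² = 390 − 121 = 269.
Chebyshev's inequality: P(|Y − μ| ≥ t) ≤ Var(Y)/t² = 269/10000 = 0.0269.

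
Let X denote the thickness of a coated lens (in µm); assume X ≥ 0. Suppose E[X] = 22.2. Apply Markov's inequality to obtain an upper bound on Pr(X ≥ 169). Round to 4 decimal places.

0.1314

Markov's inequality: for a non-negative random variable, Pr(X ≥ a) ≤ E[X]/a.
Here E[X] = 22.2 and a = 169, so the bound is 22.2/169 = 0.1314.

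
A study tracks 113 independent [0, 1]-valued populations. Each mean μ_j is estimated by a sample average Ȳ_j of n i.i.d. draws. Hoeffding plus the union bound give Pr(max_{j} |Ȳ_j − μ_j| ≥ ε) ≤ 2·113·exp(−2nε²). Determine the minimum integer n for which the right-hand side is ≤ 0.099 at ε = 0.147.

179

Need 2·113·exp(−2nε²) ≤ 0.099, i.e. exp(−2nε²) ≤ 0.099/226.
So 2nε² ≥ ln(226/0.099) = 7.733170.
Hence n ≥ 7.733170/(2·0.147²) = 178.934.
The smallest integer n is 179.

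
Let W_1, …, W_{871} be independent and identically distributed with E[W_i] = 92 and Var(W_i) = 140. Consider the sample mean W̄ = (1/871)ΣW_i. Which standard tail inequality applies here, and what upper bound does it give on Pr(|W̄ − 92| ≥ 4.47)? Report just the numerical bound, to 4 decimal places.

With mean and variance of each term known, Chebyshev's inequality bounds the deviation of the sum (or sample mean).
Var(W̄) = Var(W_i)/n = 140/871 = 0.16073.
Chebyshev: Pr(|W̄ − 92| ≥ 4.47) ≤ Var(W̄)/(4.47)² = 140/(871·4.47²) = 0.0080.

0.0080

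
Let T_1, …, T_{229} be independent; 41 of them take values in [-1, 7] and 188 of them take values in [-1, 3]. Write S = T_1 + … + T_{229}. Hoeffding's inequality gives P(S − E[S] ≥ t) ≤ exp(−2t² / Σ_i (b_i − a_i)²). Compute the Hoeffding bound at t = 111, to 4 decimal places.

Σ(b_i − a_i)² = 41·8² + 188·4² = 5632.
Exponent = 2·111² / 5632 = 4.37536.
Bound = exp(−4.37536) = 0.01258.

0.0126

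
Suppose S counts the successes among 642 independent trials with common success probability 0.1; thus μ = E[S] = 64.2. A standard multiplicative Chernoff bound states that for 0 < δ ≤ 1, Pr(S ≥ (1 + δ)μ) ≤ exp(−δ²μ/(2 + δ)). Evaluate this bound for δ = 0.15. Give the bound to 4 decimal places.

Exponent = δ²μ/(2 + δ) = 0.15²·64.2/2.15 = 0.6719.
Bound = exp(−0.6719) = 0.51076.

0.5108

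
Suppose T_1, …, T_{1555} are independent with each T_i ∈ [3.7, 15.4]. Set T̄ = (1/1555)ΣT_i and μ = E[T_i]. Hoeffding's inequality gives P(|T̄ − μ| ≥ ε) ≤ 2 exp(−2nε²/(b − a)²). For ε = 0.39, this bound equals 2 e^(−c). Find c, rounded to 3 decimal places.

c = 2nε²/(b − a)² = 2·1555·0.39² / 11.7² = 3.4556.

3.456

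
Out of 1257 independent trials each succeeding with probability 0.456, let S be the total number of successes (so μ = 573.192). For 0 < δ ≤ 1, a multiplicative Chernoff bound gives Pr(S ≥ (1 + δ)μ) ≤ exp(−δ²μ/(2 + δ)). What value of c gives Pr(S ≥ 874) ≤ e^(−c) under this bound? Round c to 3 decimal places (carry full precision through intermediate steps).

Write 874 = (1 + δ)μ, so δ = 874/573.192 − 1 = 0.5247945…
Then the exponent is δ²μ/(2 + δ) = (874 − μ)² / (μ·(2 + δ)) = 62.524843.

62.525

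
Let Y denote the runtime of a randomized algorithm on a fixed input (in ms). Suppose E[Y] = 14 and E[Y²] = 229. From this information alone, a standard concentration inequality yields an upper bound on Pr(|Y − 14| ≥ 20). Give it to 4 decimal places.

The first two moments determine the variance, so Chebyshev's inequality is the sharpest standard bound available.
Var(Y) = E[Y²] − (E[Y])² = 229 − 196 = 33.
Chebyshev's inequality: Pr(|Y − μ| ≥ t) ≤ Var(Y)/t² = 33/400 = 0.0825.

0.0825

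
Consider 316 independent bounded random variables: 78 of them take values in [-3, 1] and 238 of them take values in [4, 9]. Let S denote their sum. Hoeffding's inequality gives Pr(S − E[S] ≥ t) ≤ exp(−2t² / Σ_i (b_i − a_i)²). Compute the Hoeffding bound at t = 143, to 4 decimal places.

Σ(b_i − a_i)² = 78·4² + 238·5² = 7198.
Exponent = 2·143² / 7198 = 5.68186.
Bound = exp(−5.68186) = 0.00341.

0.0034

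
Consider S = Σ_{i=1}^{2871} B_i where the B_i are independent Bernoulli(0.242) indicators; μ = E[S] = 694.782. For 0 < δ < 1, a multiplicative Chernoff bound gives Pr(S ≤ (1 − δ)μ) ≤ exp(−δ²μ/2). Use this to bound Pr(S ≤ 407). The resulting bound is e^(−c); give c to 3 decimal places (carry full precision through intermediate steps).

Write 407 = (1 − δ)μ, so δ = 1 − 407/694.782 = 0.4142047…
Then the exponent is δ²μ/2 = (μ − 407)²/(2μ) = 59.600335.

59.600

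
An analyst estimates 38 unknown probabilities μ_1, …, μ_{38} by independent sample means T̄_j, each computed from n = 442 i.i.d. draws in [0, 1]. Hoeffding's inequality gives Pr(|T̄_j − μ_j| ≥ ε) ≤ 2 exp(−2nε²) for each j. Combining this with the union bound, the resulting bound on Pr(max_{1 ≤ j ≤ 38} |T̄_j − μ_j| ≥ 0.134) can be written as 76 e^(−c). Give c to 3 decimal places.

Union bound over the 38 events: Pr(max_{1 ≤ j ≤ 38} |T̄_j − μ_j| ≥ 0.134) ≤ 38·2·exp(−2nε²) = 76 exp(−2·442·0.134²).
So c = 2·442·0.134² = 15.8731.

15.873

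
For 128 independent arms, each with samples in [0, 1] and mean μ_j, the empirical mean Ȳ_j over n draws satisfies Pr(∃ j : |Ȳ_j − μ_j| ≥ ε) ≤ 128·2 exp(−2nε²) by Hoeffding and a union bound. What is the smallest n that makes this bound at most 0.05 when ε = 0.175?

140

Need 2·128·exp(−2nε²) ≤ 0.05, i.e. exp(−2nε²) ≤ 0.05/256.
So 2nε² ≥ ln(256/0.05) = 8.540910.
Hence n ≥ 8.540910/(2·0.175²) = 139.443.
The smallest integer n is 140.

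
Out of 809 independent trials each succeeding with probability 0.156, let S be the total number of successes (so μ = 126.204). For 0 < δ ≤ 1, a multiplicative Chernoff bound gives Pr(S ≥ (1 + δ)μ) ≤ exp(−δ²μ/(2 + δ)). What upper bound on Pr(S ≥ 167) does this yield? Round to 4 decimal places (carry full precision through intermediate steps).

Write 167 = (1 + δ)μ, so δ = 167/126.204 − 1 = 0.3232544…
Then the exponent is δ²μ/(2 + δ) = (167 − μ)² / (μ·(2 + δ)) = 5.676299.
Bound = exp(−5.676299) = 0.00343.

0.0034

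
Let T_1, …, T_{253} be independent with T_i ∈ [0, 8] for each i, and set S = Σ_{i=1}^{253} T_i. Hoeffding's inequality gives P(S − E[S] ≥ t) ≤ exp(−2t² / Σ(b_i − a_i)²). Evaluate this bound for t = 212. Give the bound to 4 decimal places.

Σ(b_i − a_i)² = 253·(8)² = 16192.
Exponent = 2·212²/16192 = 5.5514.
Bound = exp(−5.5514) = 0.00388.

0.0039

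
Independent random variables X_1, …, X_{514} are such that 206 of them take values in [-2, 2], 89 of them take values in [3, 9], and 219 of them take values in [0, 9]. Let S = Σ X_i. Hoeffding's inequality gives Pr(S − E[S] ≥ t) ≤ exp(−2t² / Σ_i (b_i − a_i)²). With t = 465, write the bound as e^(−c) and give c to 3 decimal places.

Σ(b_i − a_i)² = 206·4² + 89·6² + 219·9² = 24239.
c = 2t² / 24239 = 2·465² / 24239 = 17.8411.

17.841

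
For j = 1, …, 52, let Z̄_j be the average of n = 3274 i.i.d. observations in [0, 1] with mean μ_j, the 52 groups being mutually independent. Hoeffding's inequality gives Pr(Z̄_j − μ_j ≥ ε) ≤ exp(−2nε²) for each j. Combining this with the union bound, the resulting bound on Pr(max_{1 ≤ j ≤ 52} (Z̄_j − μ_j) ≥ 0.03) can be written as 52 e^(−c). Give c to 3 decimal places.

5.893

Union bound over the 52 events: Pr(max_{1 ≤ j ≤ 52} (Z̄_j − μ_j) ≥ 0.03) ≤ 52·exp(−2nε²) = 52 exp(−2·3274·0.03²).
So c = 2·3274·0.03² = 5.8932.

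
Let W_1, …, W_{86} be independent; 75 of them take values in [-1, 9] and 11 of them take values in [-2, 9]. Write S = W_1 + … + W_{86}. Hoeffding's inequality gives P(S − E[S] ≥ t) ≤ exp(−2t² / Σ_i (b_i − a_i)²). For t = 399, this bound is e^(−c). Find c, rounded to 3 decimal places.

Σ(b_i − a_i)² = 75·10² + 11·11² = 8831.
c = 2t² / 8831 = 2·399² / 8831 = 36.0550.

36.055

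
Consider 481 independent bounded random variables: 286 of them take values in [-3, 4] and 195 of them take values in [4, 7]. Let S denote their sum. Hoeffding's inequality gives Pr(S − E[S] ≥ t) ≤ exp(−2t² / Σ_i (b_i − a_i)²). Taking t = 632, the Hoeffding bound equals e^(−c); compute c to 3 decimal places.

50.659

Σ(b_i − a_i)² = 286·7² + 195·3² = 15769.
c = 2t² / 15769 = 2·632² / 15769 = 50.6594.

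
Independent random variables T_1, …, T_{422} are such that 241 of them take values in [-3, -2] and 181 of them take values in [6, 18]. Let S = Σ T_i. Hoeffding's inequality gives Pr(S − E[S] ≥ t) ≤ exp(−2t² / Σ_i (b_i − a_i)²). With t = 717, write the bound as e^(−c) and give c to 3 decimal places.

Σ(b_i − a_i)² = 241·1² + 181·12² = 26305.
c = 2t² / 26305 = 2·717² / 26305 = 39.0868.

39.087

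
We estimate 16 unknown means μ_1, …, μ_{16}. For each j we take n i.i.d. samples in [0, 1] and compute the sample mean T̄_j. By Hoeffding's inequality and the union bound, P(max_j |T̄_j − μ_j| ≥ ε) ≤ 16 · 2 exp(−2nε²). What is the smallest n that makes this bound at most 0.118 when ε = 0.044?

1448

Need 2·16·exp(−2nε²) ≤ 0.118, i.e. exp(−2nε²) ≤ 0.118/32.
So 2nε² ≥ ln(32/0.118) = 5.602807.
Hence n ≥ 5.602807/(2·0.044²) = 1447.006.
The smallest integer n is 1448.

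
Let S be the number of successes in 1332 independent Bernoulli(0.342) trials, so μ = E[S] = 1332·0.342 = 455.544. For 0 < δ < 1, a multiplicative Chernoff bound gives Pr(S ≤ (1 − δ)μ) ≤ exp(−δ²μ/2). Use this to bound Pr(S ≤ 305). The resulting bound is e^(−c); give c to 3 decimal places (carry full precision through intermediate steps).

Write 305 = (1 − δ)μ, so δ = 1 − 305/455.544 = 0.3304708…
Then the exponent is δ²μ/2 = (μ − 305)²/(2μ) = 24.875200.

24.875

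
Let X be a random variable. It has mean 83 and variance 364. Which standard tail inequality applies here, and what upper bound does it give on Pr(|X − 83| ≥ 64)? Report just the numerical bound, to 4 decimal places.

Mean and variance are known, so Chebyshev's inequality applies.
Chebyshev: Pr(|X − μ| ≥ t) ≤ Var(X)/t².
Bound = 364 / 4096 = 0.0889.

0.0889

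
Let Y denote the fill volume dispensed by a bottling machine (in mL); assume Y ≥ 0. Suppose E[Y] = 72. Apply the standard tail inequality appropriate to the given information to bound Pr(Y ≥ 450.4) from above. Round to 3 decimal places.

Only the mean of a non-negative variable is known, so Markov's inequality is the applicable tail bound.
Markov's inequality: for a non-negative random variable, Pr(Y ≥ a) ≤ E[Y]/a.
Here E[Y] = 72 and a = 450.4, so the bound is 72/450.4 = 0.1599.

0.160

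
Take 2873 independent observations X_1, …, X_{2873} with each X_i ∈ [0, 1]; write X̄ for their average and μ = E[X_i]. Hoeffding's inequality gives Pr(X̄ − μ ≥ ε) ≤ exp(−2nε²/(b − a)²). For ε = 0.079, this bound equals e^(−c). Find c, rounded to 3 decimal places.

c = 2nε²/(b − a)² = 2·2873·0.079² / 1² = 35.8608.

35.861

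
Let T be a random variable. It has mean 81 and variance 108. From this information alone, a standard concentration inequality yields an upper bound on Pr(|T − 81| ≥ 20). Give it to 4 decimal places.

0.2700

Mean and variance are known, so Chebyshev's inequality applies.
Chebyshev: Pr(|T − μ| ≥ t) ≤ Var(T)/t².
Bound = 108 / 400 = 0.2700.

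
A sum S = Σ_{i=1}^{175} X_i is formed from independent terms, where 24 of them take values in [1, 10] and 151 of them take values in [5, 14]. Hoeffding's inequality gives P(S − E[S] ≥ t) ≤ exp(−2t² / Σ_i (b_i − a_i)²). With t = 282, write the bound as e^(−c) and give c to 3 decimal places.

11.220

Σ(b_i − a_i)² = 24·9² + 151·9² = 14175.
c = 2t² / 14175 = 2·282² / 14175 = 11.2203.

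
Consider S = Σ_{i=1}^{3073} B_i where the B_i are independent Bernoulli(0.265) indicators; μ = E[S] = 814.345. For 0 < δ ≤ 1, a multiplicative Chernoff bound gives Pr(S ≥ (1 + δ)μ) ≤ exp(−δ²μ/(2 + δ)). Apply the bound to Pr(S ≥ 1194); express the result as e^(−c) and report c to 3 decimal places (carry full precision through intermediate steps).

71.770

Write 1194 = (1 + δ)μ, so δ = 1194/814.345 − 1 = 0.466209…
Then the exponent is δ²μ/(2 + δ) = (1194 − μ)² / (μ·(2 + δ)) = 71.769501.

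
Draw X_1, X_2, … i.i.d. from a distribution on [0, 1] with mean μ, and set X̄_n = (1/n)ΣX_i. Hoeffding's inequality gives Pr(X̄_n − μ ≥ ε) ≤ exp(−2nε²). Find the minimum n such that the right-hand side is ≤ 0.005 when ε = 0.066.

609

Require exp(−2nε²) ≤ 0.005, i.e. 2nε² ≥ ln(1/0.005) = 5.298317.
So n ≥ 5.298317 / (2·0.066²) = 608.163.
The smallest integer n is 609.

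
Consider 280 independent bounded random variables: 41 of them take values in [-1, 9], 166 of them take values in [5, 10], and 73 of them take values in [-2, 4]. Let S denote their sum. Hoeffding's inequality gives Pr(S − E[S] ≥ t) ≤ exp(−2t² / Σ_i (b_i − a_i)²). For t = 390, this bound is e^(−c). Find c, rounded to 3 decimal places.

27.965

Σ(b_i − a_i)² = 41·10² + 166·5² + 73·6² = 10878.
c = 2t² / 10878 = 2·390² / 10878 = 27.9647.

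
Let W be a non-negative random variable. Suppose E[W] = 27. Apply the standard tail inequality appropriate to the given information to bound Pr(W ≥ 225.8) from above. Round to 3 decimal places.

0.120

Only the mean of a non-negative variable is known, so Markov's inequality is the applicable tail bound.
Markov's inequality: for a non-negative random variable, Pr(W ≥ a) ≤ E[W]/a.
Here E[W] = 27 and a = 225.8, so the bound is 27/225.8 = 0.1196.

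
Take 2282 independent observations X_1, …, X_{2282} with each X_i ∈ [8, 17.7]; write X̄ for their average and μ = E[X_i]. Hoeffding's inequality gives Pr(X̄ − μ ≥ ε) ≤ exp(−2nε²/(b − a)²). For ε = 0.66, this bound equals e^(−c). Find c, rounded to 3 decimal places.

c = 2nε²/(b − a)² = 2·2282·0.66² / 9.7² = 21.1295.

21.130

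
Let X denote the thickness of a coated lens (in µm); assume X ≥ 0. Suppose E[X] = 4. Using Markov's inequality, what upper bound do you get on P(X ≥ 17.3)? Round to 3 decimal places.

Markov's inequality: for a non-negative random variable, P(X ≥ a) ≤ E[X]/a.
Here E[X] = 4 and a = 17.3, so the bound is 4/17.3 = 0.2312.

0.231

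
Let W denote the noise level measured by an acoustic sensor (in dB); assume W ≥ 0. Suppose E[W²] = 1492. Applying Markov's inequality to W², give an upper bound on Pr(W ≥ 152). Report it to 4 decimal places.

0.0646

Since W ≥ 0, the event {W ≥ 152} is the same as {W² ≥ 23104}.
Markov's inequality applied to W² gives Pr(W² ≥ 23104) ≤ E[W²]/23104 = 1492/23104 = 0.0646.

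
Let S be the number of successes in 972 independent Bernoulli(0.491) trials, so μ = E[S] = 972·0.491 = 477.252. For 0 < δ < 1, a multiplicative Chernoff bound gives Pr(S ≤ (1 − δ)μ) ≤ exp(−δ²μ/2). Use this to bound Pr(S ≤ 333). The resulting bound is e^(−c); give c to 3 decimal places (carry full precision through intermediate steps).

Write 333 = (1 − δ)μ, so δ = 1 − 333/477.252 = 0.3022554…
Then the exponent is δ²μ/2 = (μ − 333)²/(2μ) = 21.800474.

21.800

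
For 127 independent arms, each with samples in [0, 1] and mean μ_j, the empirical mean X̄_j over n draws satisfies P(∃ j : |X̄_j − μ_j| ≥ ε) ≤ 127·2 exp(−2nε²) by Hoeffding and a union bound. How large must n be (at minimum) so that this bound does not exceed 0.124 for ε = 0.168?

136

Need 2·127·exp(−2nε²) ≤ 0.124, i.e. exp(−2nε²) ≤ 0.124/254.
So 2nε² ≥ ln(254/0.124) = 7.624808.
Hence n ≥ 7.624808/(2·0.168²) = 135.077.
The smallest integer n is 136.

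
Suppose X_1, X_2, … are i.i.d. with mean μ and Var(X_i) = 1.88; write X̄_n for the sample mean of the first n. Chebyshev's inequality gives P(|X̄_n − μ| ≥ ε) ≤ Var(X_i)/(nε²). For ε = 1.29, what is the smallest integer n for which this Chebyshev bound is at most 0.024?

Require 1.88/(n·1.29²) ≤ 0.024, i.e. n ≥ 1.88/(0.024·1.29²) = 47.072.
The smallest integer n is 48.

48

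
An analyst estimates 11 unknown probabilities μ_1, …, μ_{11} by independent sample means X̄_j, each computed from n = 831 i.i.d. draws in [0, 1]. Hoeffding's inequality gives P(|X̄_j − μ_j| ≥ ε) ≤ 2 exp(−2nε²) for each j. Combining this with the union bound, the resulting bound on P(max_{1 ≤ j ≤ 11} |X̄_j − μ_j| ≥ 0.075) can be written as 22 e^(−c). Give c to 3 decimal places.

9.349

Union bound over the 11 events: P(max_{1 ≤ j ≤ 11} |X̄_j − μ_j| ≥ 0.075) ≤ 11·2·exp(−2nε²) = 22 exp(−2·831·0.075²).
So c = 2·831·0.075² = 9.3488.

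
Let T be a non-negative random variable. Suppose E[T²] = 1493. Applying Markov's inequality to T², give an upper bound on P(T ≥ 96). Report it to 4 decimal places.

0.1620

Since T ≥ 0, the event {T ≥ 96} is the same as {T² ≥ 9216}.
Markov's inequality applied to T² gives P(T² ≥ 9216) ≤ E[T²]/9216 = 1493/9216 = 0.1620.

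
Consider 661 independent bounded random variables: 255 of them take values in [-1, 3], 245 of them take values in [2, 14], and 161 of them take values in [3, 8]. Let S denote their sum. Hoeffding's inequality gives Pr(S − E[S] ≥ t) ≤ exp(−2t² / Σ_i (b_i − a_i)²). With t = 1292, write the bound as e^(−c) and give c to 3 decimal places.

76.951

Σ(b_i − a_i)² = 255·4² + 245·12² + 161·5² = 43385.
c = 2t² / 43385 = 2·1292² / 43385 = 76.9512.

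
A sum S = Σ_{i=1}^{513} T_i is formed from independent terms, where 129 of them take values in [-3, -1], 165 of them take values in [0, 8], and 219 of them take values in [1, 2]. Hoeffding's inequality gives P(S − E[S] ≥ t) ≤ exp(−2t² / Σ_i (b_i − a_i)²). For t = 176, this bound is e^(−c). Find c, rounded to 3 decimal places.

5.485

Σ(b_i − a_i)² = 129·2² + 165·8² + 219·1² = 11295.
c = 2t² / 11295 = 2·176² / 11295 = 5.4849.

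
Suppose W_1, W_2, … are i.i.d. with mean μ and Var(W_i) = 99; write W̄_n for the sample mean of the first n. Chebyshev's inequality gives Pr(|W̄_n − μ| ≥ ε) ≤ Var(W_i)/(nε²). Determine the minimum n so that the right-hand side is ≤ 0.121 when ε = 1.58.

328

Require 99/(n·1.58²) ≤ 0.121, i.e. n ≥ 99/(0.121·1.58²) = 327.745.
The smallest integer n is 328.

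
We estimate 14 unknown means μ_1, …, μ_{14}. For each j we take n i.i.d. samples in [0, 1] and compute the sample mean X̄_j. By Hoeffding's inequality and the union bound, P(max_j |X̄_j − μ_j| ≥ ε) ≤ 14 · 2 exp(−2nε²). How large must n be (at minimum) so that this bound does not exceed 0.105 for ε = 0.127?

174

Need 2·14·exp(−2nε²) ≤ 0.105, i.e. exp(−2nε²) ≤ 0.105/28.
So 2nε² ≥ ln(28/0.105) = 5.585999.
Hence n ≥ 5.585999/(2·0.127²) = 173.166.
The smallest integer n is 174.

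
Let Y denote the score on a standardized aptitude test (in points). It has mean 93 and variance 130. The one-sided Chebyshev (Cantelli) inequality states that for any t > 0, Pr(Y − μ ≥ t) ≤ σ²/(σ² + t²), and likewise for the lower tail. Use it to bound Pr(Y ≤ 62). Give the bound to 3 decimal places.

Here σ² = 130 and t = 31, so σ² + t² = 1091.
Cantelli's bound: 130/1091 = 0.1192.

0.119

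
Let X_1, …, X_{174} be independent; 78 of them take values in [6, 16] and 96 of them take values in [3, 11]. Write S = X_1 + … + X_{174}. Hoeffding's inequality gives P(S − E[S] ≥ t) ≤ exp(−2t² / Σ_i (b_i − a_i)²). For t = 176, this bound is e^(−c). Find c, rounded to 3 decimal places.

Σ(b_i − a_i)² = 78·10² + 96·8² = 13944.
c = 2t² / 13944 = 2·176² / 13944 = 4.4429.

4.443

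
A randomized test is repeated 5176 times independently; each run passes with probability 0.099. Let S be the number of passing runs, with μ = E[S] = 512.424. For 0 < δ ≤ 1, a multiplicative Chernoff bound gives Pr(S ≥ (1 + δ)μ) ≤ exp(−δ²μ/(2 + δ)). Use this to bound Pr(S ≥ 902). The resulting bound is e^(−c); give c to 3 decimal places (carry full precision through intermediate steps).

107.301

Write 902 = (1 + δ)μ, so δ = 902/512.424 − 1 = 0.760261…
Then the exponent is δ²μ/(2 + δ) = (902 − μ)² / (μ·(2 + δ)) = 107.301248.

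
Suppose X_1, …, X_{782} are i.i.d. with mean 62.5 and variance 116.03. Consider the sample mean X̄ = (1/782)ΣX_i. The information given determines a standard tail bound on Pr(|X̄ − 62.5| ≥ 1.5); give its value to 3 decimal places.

With mean and variance of each term known, Chebyshev's inequality bounds the deviation of the sum (or sample mean).
Var(X̄) = Var(X_i)/n = 116.03/782 = 0.14838.
Chebyshev: Pr(|X̄ − 62.5| ≥ 1.5) ≤ Var(X̄)/(1.5)² = 116.03/(782·1.5²) = 0.0659.

0.066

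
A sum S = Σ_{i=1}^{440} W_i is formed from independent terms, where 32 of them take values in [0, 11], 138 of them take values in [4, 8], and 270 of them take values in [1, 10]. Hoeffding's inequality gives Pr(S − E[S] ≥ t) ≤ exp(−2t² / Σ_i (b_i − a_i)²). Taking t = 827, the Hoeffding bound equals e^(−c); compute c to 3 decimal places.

Σ(b_i − a_i)² = 32·11² + 138·4² + 270·9² = 27950.
c = 2t² / 27950 = 2·827² / 27950 = 48.9395.

48.939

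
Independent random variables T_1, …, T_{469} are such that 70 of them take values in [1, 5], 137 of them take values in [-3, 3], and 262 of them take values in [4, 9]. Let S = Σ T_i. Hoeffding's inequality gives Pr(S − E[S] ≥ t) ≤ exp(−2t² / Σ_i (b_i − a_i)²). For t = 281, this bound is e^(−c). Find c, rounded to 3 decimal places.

Σ(b_i − a_i)² = 70·4² + 137·6² + 262·5² = 12602.
c = 2t² / 12602 = 2·281² / 12602 = 12.5315.

12.532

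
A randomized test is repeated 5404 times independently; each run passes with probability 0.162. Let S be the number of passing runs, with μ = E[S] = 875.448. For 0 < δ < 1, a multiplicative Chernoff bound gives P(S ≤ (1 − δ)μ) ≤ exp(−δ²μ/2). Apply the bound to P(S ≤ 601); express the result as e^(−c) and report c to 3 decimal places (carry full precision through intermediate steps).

Write 601 = (1 − δ)μ, so δ = 1 − 601/875.448 = 0.3134943…
Then the exponent is δ²μ/2 = (μ − 601)²/(2μ) = 43.018948.

43.019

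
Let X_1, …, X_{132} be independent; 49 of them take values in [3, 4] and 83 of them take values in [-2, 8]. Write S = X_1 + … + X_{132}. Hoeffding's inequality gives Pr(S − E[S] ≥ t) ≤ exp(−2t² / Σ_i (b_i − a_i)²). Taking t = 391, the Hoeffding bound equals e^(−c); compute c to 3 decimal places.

Σ(b_i − a_i)² = 49·1² + 83·10² = 8349.
c = 2t² / 8349 = 2·391² / 8349 = 36.6226.

36.623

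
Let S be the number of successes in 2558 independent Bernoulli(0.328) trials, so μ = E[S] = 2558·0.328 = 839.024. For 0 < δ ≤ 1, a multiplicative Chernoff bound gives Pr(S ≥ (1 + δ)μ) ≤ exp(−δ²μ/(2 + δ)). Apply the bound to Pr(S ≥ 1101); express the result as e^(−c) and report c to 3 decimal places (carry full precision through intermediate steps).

35.377

Write 1101 = (1 + δ)μ, so δ = 1101/839.024 − 1 = 0.312239…
Then the exponent is δ²μ/(2 + δ) = (1101 − μ)² / (μ·(2 + δ)) = 35.376585.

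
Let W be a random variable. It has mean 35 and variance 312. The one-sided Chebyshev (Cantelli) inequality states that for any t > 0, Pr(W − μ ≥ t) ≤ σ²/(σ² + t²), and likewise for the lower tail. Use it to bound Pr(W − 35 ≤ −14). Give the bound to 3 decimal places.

0.614

Here σ² = 312 and t = 14, so σ² + t² = 508.
Cantelli's bound: 312/508 = 0.6142.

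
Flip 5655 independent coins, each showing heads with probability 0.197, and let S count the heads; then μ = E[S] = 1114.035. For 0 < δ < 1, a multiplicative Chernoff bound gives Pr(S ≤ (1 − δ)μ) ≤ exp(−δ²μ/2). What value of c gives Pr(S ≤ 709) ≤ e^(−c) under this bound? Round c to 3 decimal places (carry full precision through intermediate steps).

73.630

Write 709 = (1 − δ)μ, so δ = 1 − 709/1114.035 = 0.3635748…
Then the exponent is δ²μ/2 = (μ − 709)²/(2μ) = 73.630250.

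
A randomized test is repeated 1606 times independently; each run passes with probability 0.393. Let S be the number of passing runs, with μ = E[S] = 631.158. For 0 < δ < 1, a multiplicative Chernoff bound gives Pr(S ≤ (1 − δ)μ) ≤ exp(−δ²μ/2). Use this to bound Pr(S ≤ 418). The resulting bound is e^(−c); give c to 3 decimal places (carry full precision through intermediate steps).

35.994

Write 418 = (1 − δ)μ, so δ = 1 − 418/631.158 = 0.3377253…
Then the exponent is δ²μ/2 = (μ − 418)²/(2μ) = 35.994421.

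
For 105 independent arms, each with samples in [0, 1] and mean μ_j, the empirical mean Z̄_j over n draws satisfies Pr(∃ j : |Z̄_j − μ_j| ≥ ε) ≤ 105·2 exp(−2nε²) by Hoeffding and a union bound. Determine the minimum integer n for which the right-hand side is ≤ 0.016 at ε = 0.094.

537

Need 2·105·exp(−2nε²) ≤ 0.016, i.e. exp(−2nε²) ≤ 0.016/210.
So 2nε² ≥ ln(210/0.016) = 9.482274.
Hence n ≥ 9.482274/(2·0.094²) = 536.571.
The smallest integer n is 537.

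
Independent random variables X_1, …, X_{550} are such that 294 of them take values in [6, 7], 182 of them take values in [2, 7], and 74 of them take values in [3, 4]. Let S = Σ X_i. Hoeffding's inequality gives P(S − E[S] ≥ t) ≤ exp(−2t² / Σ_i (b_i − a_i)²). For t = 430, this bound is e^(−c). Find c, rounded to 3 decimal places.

75.193

Σ(b_i − a_i)² = 294·1² + 182·5² + 74·1² = 4918.
c = 2t² / 4918 = 2·430² / 4918 = 75.1932.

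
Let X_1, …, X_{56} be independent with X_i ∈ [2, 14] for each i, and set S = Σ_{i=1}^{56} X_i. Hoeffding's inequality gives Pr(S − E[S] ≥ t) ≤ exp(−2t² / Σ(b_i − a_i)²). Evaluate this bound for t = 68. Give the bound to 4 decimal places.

Σ(b_i − a_i)² = 56·(12)² = 8064.
Exponent = 2·68²/8064 = 1.1468.
Bound = exp(−1.1468) = 0.31764.

0.3176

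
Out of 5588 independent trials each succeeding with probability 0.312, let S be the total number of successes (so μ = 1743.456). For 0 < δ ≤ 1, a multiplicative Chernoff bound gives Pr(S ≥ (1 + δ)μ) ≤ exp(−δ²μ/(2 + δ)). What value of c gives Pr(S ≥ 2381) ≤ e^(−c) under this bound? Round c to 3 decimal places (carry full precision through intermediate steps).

Write 2381 = (1 + δ)μ, so δ = 2381/1743.456 − 1 = 0.3656783…
Then the exponent is δ²μ/(2 + δ) = (2381 − μ)² / (μ·(2 + δ)) = 98.549324.

98.549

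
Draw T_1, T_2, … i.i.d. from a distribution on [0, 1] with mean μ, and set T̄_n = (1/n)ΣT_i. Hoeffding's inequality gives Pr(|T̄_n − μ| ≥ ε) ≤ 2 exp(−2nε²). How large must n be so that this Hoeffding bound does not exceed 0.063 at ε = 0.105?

Require 2·exp(−2nε²) ≤ 0.063, i.e. 2nε² ≥ ln(2/0.063) = 3.457768.
So n ≥ 3.457768 / (2·0.105²) = 156.815.
The smallest integer n is 157.

157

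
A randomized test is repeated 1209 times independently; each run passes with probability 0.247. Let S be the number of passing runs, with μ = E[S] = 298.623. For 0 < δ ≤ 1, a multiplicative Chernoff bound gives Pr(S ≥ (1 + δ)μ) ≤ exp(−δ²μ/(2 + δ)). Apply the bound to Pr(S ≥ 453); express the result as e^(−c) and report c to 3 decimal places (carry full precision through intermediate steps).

Write 453 = (1 + δ)μ, so δ = 453/298.623 − 1 = 0.5169629…
Then the exponent is δ²μ/(2 + δ) = (453 − μ)² / (μ·(2 + δ)) = 31.707729.

31.708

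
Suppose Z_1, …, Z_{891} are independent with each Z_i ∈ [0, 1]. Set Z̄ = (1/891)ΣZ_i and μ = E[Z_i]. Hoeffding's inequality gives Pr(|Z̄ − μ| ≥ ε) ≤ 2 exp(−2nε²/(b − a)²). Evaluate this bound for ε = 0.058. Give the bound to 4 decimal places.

Exponent: 2nε²/(b − a)² = 2·891·0.058² / 1² = 5.99465.
Bound = 2·exp(−5.99465) = 0.00498.

0.0050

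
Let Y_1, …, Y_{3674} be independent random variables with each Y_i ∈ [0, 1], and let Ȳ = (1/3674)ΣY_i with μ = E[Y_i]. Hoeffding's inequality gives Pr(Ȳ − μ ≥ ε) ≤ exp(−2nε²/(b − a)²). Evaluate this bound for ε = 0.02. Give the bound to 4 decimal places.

0.0529

Exponent: 2nε²/(b − a)² = 2·3674·0.02² / 1² = 2.93920.
Bound = exp(−2.93920) = 0.05291.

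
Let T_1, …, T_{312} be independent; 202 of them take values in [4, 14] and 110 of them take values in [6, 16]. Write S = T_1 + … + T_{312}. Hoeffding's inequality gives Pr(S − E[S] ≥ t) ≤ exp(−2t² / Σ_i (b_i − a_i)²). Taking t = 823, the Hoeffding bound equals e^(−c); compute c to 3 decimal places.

43.419

Σ(b_i − a_i)² = 202·10² + 110·10² = 31200.
c = 2t² / 31200 = 2·823² / 31200 = 43.4185.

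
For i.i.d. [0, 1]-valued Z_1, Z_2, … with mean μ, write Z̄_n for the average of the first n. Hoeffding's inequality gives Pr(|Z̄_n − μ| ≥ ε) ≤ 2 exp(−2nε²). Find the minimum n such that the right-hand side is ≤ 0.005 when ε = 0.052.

Require 2·exp(−2nε²) ≤ 0.005, i.e. 2nε² ≥ ln(2/0.005) = 5.991465.
So n ≥ 5.991465 / (2·0.052²) = 1107.889.
The smallest integer n is 1108.

1108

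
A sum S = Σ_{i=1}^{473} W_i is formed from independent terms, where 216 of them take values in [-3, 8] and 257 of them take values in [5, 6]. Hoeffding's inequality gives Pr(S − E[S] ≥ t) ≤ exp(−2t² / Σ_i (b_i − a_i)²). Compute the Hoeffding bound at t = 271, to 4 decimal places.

0.0038

Σ(b_i − a_i)² = 216·11² + 257·1² = 26393.
Exponent = 2·271² / 26393 = 5.56519.
Bound = exp(−5.56519) = 0.00383.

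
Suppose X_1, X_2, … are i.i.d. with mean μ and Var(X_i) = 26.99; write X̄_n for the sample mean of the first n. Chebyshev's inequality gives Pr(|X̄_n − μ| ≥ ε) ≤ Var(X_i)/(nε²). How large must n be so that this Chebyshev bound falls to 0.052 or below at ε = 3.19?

52

Require 26.99/(n·3.19²) ≤ 0.052, i.e. n ≥ 26.99/(0.052·3.19²) = 51.006.
The smallest integer n is 52.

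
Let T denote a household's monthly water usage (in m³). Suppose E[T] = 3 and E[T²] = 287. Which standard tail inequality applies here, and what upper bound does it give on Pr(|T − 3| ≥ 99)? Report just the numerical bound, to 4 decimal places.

The first two moments determine the variance, so Chebyshev's inequality is the sharpest standard bound available.
Var(T) = E[T²] − (E[T])² = 287 − 9 = 278.
Chebyshev's inequality: Pr(|T − μ| ≥ t) ≤ Var(T)/t² = 278/9801 = 0.0284.

0.0284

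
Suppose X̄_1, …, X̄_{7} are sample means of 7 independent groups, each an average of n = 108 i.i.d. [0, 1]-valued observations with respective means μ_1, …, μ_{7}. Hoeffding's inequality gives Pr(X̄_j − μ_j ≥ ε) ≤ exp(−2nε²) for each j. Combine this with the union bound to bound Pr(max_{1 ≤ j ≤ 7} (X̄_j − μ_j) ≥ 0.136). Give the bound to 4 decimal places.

Per-experiment Hoeffding bound: exp(−2·108·0.136²) = exp(−3.99514) = 0.018405.
Union bound over 7 events: 7·0.018405 = 0.12883.

0.1288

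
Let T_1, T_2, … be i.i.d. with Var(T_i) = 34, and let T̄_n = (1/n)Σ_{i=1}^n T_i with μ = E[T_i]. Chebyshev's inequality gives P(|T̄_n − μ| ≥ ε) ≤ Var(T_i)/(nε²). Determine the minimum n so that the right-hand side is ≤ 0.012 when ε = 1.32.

1627

Require 34/(n·1.32²) ≤ 0.012, i.e. n ≥ 34/(0.012·1.32²) = 1626.110.
The smallest integer n is 1627.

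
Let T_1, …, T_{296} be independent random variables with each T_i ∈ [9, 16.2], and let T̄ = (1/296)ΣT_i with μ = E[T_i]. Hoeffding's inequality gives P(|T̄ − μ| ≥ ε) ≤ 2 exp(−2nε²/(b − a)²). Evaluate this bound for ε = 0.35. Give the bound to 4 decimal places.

0.4937

Exponent: 2nε²/(b − a)² = 2·296·0.35² / 7.2² = 1.39892.
Bound = 2·exp(−1.39892) = 0.49373.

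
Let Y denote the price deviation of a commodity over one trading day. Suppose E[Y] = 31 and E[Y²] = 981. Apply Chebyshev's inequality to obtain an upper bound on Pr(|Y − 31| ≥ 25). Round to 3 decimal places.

Var(Y) = E[Y²] − (E[Y])² = 981 − 961 = 20.
Chebyshev's inequality: Pr(|Y − μ| ≥ t) ≤ Var(Y)/t² = 20/625 = 0.0320.

0.032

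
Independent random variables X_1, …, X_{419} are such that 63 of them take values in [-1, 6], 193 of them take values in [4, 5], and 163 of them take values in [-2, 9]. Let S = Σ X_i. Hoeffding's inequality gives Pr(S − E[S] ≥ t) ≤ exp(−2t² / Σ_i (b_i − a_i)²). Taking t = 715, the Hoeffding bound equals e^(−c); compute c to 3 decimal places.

Σ(b_i − a_i)² = 63·7² + 193·1² + 163·11² = 23003.
c = 2t² / 23003 = 2·715² / 23003 = 44.4486.

44.449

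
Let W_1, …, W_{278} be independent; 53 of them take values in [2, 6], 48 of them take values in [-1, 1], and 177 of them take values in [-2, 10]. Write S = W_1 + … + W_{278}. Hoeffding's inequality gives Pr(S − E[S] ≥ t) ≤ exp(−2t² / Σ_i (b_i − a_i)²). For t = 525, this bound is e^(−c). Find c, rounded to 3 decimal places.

20.780

Σ(b_i − a_i)² = 53·4² + 48·2² + 177·12² = 26528.
c = 2t² / 26528 = 2·525² / 26528 = 20.7799.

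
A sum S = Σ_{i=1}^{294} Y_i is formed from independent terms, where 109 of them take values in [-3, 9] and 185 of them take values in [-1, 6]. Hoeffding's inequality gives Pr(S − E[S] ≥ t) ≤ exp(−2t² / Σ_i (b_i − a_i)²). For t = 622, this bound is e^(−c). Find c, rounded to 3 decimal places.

31.249

Σ(b_i − a_i)² = 109·12² + 185·7² = 24761.
c = 2t² / 24761 = 2·622² / 24761 = 31.2495.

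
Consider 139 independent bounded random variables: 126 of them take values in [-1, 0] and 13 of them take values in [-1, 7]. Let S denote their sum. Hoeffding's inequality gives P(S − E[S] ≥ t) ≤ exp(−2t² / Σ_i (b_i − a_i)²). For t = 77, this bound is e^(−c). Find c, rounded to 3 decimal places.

Σ(b_i − a_i)² = 126·1² + 13·8² = 958.
c = 2t² / 958 = 2·77² / 958 = 12.3779.

12.378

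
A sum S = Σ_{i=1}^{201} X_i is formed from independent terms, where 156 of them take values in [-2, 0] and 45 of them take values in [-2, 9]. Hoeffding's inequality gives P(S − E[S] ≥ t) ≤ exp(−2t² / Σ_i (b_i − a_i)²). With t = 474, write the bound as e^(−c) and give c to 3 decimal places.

74.041

Σ(b_i − a_i)² = 156·2² + 45·11² = 6069.
c = 2t² / 6069 = 2·474² / 6069 = 74.0405.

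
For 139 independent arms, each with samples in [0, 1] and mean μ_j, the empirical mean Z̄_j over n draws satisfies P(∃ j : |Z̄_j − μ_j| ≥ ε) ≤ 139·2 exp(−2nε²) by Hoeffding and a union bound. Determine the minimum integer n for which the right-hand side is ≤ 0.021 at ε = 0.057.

Need 2·139·exp(−2nε²) ≤ 0.021, i.e. exp(−2nε²) ≤ 0.021/278.
So 2nε² ≥ ln(278/0.021) = 9.490854.
Hence n ≥ 9.490854/(2·0.057²) = 1460.581.
The smallest integer n is 1461.

1461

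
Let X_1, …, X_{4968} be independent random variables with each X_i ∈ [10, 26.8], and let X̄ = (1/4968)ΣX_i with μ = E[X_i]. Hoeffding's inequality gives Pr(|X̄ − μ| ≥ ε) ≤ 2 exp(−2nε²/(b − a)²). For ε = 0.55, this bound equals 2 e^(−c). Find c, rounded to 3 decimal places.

10.649

c = 2nε²/(b − a)² = 2·4968·0.55² / 16.8² = 10.6492.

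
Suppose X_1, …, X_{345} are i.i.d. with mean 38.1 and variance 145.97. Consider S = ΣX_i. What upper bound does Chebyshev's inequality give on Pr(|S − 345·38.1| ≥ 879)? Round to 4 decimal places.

0.0652

Var(S) = n·Var(X_i) = 345·145.97 = 50359.65.
Chebyshev: Pr(|S − 345·38.1| ≥ 879) ≤ Var(S)/879² = 50359.65/772641 = 0.0652.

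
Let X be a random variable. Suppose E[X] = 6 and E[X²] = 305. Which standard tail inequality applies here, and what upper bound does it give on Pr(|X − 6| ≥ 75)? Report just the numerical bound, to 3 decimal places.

0.048

The first two moments determine the variance, so Chebyshev's inequality is the sharpest standard bound available.
Var(X) = E[X²] − (E[X])² = 305 − 36 = 269.
Chebyshev's inequality: Pr(|X − μ| ≥ t) ≤ Var(X)/t² = 269/5625 = 0.0478.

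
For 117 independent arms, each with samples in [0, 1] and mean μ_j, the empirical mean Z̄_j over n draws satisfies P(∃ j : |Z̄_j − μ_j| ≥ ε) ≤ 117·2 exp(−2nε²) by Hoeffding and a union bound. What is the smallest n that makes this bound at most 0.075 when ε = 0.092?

Need 2·117·exp(−2nε²) ≤ 0.075, i.e. exp(−2nε²) ≤ 0.075/234.
So 2nε² ≥ ln(234/0.075) = 8.045588.
Hence n ≥ 8.045588/(2·0.092²) = 475.283.
The smallest integer n is 476.

476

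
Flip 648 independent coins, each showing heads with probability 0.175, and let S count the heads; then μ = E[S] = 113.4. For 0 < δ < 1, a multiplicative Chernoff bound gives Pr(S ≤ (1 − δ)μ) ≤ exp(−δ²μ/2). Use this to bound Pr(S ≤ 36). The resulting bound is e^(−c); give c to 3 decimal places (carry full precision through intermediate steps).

26.414

Write 36 = (1 − δ)μ, so δ = 1 − 36/113.4 = 0.6825397…
Then the exponent is δ²μ/2 = (μ − 36)²/(2μ) = 26.414286.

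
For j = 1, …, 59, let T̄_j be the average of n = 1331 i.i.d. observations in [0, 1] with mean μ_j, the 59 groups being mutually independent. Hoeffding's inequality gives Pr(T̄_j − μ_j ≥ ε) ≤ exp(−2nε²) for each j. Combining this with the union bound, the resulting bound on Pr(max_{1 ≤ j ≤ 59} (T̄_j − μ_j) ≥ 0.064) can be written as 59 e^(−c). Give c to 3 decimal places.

Union bound over the 59 events: Pr(max_{1 ≤ j ≤ 59} (T̄_j − μ_j) ≥ 0.064) ≤ 59·exp(−2nε²) = 59 exp(−2·1331·0.064²).
So c = 2·1331·0.064² = 10.9036.

10.904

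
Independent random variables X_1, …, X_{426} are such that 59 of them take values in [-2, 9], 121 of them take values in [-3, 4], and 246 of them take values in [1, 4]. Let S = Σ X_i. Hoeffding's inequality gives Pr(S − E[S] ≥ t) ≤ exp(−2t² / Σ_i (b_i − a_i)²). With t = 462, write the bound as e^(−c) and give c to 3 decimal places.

Σ(b_i − a_i)² = 59·11² + 121·7² + 246·3² = 15282.
c = 2t² / 15282 = 2·462² / 15282 = 27.9340.

27.934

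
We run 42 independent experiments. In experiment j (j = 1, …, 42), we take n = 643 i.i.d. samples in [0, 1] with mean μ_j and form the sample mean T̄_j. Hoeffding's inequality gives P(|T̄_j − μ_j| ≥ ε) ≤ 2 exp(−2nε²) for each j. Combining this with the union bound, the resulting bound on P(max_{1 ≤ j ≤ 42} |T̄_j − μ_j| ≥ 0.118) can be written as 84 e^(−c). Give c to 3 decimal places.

17.906

Union bound over the 42 events: P(max_{1 ≤ j ≤ 42} |T̄_j − μ_j| ≥ 0.118) ≤ 42·2·exp(−2nε²) = 84 exp(−2·643·0.118²).
So c = 2·643·0.118² = 17.9063.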